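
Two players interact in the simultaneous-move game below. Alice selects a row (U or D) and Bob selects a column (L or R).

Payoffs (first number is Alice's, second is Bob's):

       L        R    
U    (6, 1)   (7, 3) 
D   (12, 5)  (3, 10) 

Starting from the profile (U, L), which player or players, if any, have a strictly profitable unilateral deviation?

Both

Alice at (U, L) earns 6; deviating to D yields 12 — a strict improvement.
Bob earns 1; deviating to R yields 3 — a strict improvement.
Both Alice and Bob have strictly profitable deviations.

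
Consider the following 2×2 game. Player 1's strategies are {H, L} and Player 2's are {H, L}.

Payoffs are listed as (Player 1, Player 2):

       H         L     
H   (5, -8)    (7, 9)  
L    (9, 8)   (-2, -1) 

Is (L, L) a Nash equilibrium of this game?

No

At (L, L), Player 1 earns -2; switching to H would give 7, so Player 1 would deviate.
Player 2 earns -1; switching to H would give 8, so Player 2 would deviate.
Since at least one player can profitably deviate, this is not a Nash equilibrium.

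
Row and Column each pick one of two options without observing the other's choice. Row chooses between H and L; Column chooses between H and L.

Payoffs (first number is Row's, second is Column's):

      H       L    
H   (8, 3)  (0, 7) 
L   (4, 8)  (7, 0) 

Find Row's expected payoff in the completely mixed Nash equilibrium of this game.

56/11

First find q, the probability Column plays H, from Row's indifference between H and L: 8q = 4q + 7(1−q), giving q = 7/11.
Since Row is indifferent in equilibrium, Row's expected payoff equals the payoff from either row against (7/11, 4/11). Using H: 8(7/11) = 56/11.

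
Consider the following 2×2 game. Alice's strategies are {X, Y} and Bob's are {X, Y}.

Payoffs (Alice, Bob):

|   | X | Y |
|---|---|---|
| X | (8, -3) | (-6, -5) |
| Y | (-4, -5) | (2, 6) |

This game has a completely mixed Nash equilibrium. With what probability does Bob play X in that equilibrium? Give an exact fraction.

2/5

Let c be the probability that Bob plays X. In a completely mixed equilibrium, Alice must be indifferent between X and Y.
Alice's expected payoff from X is 8c − 6(1−c); from Y it is −4c + 2(1−c).
Setting these equal: 14c − 6 = −6c + 2, so c = 2/5.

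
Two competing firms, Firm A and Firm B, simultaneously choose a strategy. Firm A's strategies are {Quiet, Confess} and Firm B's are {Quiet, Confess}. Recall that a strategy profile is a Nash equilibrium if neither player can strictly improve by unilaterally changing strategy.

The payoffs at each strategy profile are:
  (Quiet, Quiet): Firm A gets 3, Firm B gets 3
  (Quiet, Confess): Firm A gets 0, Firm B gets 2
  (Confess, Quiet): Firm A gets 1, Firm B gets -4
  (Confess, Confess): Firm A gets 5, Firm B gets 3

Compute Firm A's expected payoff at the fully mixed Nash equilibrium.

15/7

First find q, the probability Firm B plays Quiet, from Firm A's indifference between Quiet and Confess: 3q = q + 5(1−q), giving q = 5/7.
Since Firm A is indifferent in equilibrium, Firm A's expected payoff equals the payoff from either row against (5/7, 2/7). Using Quiet: 3(5/7) = 15/7.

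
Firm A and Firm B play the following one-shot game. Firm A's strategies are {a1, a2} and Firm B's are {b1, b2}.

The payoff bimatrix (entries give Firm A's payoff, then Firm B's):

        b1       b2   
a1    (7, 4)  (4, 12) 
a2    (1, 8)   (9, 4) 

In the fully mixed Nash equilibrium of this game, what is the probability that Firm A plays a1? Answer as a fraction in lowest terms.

1/3

Let p be the probability that Firm A plays a1. In a completely mixed equilibrium, Firm B must be indifferent between b1 and b2.
Firm B's expected payoff from b1 is 4p + 8(1−p); from b2 it is 12p + 4(1−p).
Setting these equal: −4p + 8 = 8p + 4, so p = 1/3.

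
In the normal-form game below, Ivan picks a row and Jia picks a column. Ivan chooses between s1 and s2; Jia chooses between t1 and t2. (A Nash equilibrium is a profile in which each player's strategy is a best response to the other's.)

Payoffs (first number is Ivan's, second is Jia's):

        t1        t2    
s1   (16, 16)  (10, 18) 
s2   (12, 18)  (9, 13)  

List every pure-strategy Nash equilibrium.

(s1, t2)

(s1, t1): Jia prefers t2 (18 > 16) — not an equilibrium.
(s1, t2): Ivan gets 10 ≥ 9 from s2, and Jia gets 18 ≥ 16 from t1 — Nash equilibrium.
(s2, t1): Ivan prefers s1 (16 > 12) — not an equilibrium.
(s2, t2): Ivan prefers s1 (10 > 9); Jia prefers t1 (18 > 13) — not an equilibrium.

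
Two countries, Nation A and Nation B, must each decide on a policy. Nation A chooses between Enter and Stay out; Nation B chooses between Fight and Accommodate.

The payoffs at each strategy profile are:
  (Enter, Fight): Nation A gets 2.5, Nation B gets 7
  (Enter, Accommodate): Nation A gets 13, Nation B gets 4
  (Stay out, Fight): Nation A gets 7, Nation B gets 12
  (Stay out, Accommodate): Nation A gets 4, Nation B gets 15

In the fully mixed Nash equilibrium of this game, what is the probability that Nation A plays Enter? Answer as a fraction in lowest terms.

Let x be the probability that Nation A plays Enter. In a completely mixed equilibrium, Nation B must be indifferent between Fight and Accommodate.
Nation B's expected payoff from Fight is 7x + 12(1−x); from Accommodate it is 4x + 15(1−x).
Setting these equal: −5x + 12 = −11x + 15, so x = 1/2.

1/2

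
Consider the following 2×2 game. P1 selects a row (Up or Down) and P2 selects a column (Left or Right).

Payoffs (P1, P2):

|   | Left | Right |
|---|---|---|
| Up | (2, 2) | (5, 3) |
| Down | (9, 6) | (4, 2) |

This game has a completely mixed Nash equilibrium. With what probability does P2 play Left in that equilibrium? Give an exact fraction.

1/8

Let y be the probability that P2 plays Left. In a completely mixed equilibrium, P1 must be indifferent between Up and Down.
P1's expected payoff from Up is 2y + 5(1−y); from Down it is 9y + 4(1−y).
Setting these equal: −3y + 5 = 5y + 4, so y = 1/8.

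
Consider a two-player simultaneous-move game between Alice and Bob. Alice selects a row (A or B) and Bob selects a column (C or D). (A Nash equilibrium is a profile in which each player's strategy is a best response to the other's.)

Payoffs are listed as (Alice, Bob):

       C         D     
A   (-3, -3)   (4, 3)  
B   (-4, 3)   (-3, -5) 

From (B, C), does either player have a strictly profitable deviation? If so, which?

Alice at (B, C) earns -4; deviating to A yields -3 — a strict improvement.
Bob earns 3; deviating to D yields -5 — not better.
Only Alice has a strictly profitable deviation.

Alice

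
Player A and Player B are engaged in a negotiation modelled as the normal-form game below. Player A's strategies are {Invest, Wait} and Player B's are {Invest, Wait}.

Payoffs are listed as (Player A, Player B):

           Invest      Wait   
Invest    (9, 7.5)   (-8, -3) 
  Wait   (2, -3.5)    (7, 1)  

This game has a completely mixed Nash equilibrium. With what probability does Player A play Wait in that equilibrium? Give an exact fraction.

Let p be the probability that Player A plays Invest. In a completely mixed equilibrium, Player B must be indifferent between Invest and Wait.
Player B's expected payoff from Invest is 7.5p − 3.5(1−p); from Wait it is −3p + (1−p).
Setting these equal: 11p − 3.5 = −4p + 1, so p = 3/10.
Therefore Player A plays Wait with probability 1 − 3/10 = 7/10.

7/10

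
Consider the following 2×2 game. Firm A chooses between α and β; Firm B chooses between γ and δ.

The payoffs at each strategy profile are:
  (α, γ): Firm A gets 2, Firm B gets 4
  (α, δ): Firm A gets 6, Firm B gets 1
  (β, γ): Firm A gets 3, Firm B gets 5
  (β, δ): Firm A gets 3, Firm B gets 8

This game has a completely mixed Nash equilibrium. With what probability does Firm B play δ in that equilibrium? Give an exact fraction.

1/4

Let q be the probability that Firm B plays γ. In a completely mixed equilibrium, Firm A must be indifferent between α and β.
Firm A's expected payoff from α is 2q + 6(1−q); from β it is 3q + 3(1−q).
Setting these equal: −4q + 6 = 3, so q = 3/4.
Therefore Firm B plays δ with probability 1 − 3/4 = 1/4.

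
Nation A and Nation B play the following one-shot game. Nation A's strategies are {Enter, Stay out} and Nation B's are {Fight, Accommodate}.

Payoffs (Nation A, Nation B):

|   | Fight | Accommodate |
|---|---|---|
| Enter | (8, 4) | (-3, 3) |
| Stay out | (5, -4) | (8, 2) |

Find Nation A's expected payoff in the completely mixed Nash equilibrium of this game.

79/14

First find q, the probability Nation B plays Fight, from Nation A's indifference between Enter and Stay out: 8q − 3(1−q) = 5q + 8(1−q), giving q = 11/14.
Since Nation A is indifferent in equilibrium, Nation A's expected payoff equals the payoff from either row against (11/14, 3/14). Using Enter: 8(11/14) − 3(3/14) = 79/14.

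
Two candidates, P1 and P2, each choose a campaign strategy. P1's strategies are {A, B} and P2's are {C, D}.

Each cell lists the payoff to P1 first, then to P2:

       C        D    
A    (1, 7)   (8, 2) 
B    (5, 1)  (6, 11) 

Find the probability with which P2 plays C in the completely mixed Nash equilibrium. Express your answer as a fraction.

1/3

Let y be the probability that P2 plays C. In a completely mixed equilibrium, P1 must be indifferent between A and B.
P1's expected payoff from A is y + 8(1−y); from B it is 5y + 6(1−y).
Setting these equal: −7y + 8 = −y + 6, so y = 1/3.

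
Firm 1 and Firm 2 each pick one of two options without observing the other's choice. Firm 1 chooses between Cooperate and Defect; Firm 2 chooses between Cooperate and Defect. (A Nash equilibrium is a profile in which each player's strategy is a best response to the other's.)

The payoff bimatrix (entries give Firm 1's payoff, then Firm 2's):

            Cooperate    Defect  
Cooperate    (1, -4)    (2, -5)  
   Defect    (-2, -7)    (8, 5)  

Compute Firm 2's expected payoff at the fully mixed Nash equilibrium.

First find p, the probability Firm 1 plays Cooperate, from Firm 2's indifference between Cooperate and Defect: −4p − 7(1−p) = −5p + 5(1−p), giving p = 12/13.
Since Firm 2 is indifferent in equilibrium, Firm 2's expected payoff equals the payoff from either column against (12/13, 1/13). Using Cooperate: −4(12/13) − 7(1/13) = -55/13.

-55/13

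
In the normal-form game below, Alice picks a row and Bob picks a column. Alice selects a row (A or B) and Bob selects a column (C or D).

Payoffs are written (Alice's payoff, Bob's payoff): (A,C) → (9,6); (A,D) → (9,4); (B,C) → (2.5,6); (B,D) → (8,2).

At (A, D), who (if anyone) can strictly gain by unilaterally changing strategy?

Alice at (A, D) earns 9; deviating to B yields 8 — not better.
Bob earns 4; deviating to C yields 6 — a strict improvement.
Only Bob has a strictly profitable deviation.

Bob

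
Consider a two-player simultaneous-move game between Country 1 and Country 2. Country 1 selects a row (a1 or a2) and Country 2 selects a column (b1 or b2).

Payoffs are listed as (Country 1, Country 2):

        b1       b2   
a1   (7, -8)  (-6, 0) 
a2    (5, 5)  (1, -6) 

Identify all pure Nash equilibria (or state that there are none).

(a1, b1): Country 2 prefers b2 (0 > -8) — not an equilibrium.
(a1, b2): Country 1 prefers a2 (1 > -6) — not an equilibrium.
(a2, b1): Country 1 prefers a1 (7 > 5) — not an equilibrium.
(a2, b2): Country 2 prefers b1 (5 > -6) — not an equilibrium.

none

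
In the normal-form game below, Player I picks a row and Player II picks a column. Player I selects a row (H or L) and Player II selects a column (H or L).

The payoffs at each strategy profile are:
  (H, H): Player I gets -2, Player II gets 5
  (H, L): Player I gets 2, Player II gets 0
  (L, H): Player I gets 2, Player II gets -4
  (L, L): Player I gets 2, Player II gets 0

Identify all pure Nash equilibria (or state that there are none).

(L, L)

(H, H): Player I prefers L (2 > -2) — not an equilibrium.
(H, L): Player II prefers H (5 > 0) — not an equilibrium.
(L, H): Player II prefers L (0 > -4) — not an equilibrium.
(L, L): Player I gets 2 ≥ 2 from H, and Player II gets 0 ≥ -4 from H — Nash equilibrium.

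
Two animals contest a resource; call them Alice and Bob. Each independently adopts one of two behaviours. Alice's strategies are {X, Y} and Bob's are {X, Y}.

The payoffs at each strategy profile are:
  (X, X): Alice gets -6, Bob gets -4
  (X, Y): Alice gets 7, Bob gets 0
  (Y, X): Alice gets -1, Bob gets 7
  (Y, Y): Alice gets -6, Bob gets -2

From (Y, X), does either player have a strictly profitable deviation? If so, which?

Alice at (Y, X) earns -1; deviating to X yields -6 — not better.
Bob earns 7; deviating to Y yields -2 — not better.
Neither player can strictly improve; the profile is a Nash equilibrium.

Neither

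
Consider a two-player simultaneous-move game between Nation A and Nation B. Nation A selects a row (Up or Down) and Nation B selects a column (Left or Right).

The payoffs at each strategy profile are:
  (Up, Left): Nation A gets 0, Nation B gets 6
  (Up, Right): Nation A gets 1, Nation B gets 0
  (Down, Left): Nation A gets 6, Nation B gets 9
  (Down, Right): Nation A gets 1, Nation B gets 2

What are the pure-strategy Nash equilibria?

(Down, Left)

(Up, Left): Nation A prefers Down (6 > 0) — not an equilibrium.
(Up, Right): Nation B prefers Left (6 > 0) — not an equilibrium.
(Down, Left): Nation A gets 6 ≥ 0 from Up, and Nation B gets 9 ≥ 2 from Right — Nash equilibrium.
(Down, Right): Nation B prefers Left (9 > 2) — not an equilibrium.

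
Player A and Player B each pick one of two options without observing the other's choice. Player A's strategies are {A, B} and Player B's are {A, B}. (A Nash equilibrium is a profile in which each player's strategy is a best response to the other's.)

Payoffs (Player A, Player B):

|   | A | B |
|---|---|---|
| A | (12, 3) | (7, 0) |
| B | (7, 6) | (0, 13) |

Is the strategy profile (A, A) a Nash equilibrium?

At (A, A), Player A earns 12; switching to B would give 7, so Player A has no profitable deviation.
Player B earns 3; switching to B would give 0, so Player B has no profitable deviation.
Neither player can gain by a unilateral deviation, so this profile is a Nash equilibrium.

Yes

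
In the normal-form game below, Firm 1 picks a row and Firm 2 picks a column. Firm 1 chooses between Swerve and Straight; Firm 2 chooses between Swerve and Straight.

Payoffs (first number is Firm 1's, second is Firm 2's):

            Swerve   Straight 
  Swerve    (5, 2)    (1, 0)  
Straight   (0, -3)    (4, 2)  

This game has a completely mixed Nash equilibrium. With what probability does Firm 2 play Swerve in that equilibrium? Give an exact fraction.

Let y be the probability that Firm 2 plays Swerve. In a completely mixed equilibrium, Firm 1 must be indifferent between Swerve and Straight.
Firm 1's expected payoff from Swerve is 5y + (1−y); from Straight it is 4(1−y).
Setting these equal: 4y + 1 = −4y + 4, so y = 3/8.

3/8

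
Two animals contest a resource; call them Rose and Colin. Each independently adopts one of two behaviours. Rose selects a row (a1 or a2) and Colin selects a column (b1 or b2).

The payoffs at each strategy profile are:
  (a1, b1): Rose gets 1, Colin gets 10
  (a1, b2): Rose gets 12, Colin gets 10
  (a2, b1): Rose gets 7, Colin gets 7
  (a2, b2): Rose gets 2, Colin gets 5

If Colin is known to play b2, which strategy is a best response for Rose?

a1

Against b2, Rose earns 12 from a1 and 2 from a2.
So a1 is the best response.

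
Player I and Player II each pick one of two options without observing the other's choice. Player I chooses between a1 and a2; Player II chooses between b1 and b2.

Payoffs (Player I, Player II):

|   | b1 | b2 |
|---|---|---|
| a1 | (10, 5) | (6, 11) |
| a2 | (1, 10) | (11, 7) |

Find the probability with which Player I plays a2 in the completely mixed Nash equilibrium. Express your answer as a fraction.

Let p be the probability that Player I plays a1. In a completely mixed equilibrium, Player II must be indifferent between b1 and b2.
Player II's expected payoff from b1 is 5p + 10(1−p); from b2 it is 11p + 7(1−p).
Setting these equal: −5p + 10 = 4p + 7, so p = 1/3.
Therefore Player I plays a2 with probability 1 − 1/3 = 2/3.

2/3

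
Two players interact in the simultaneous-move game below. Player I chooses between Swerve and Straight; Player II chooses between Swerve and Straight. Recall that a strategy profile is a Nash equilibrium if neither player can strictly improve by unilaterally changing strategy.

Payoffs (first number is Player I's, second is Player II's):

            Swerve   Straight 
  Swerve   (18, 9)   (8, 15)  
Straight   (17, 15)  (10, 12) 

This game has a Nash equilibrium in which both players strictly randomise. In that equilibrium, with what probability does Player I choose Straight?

Let x be the probability that Player I plays Swerve. In a completely mixed equilibrium, Player II must be indifferent between Swerve and Straight.
Player II's expected payoff from Swerve is 9x + 15(1−x); from Straight it is 15x + 12(1−x).
Setting these equal: −6x + 15 = 3x + 12, so x = 1/3.
Therefore Player I plays Straight with probability 1 − 1/3 = 2/3.

2/3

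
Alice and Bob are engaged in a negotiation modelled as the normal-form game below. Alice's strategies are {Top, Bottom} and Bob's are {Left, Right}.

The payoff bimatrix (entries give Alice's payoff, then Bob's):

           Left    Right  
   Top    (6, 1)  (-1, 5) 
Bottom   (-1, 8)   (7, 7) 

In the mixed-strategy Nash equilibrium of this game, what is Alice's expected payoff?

41/15

First find q, the probability Bob plays Left, from Alice's indifference between Top and Bottom: 6q − (1−q) = −q + 7(1−q), giving q = 8/15.
Since Alice is indifferent in equilibrium, Alice's expected payoff equals the payoff from either row against (8/15, 7/15). Using Top: 6(8/15) − (7/15) = 41/15.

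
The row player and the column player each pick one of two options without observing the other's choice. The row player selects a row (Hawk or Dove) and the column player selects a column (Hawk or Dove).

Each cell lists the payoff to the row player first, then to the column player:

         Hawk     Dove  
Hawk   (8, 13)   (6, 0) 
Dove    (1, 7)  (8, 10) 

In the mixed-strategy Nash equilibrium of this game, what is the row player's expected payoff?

58/9

First find q, the probability the column player plays Hawk, from the row player's indifference between Hawk and Dove: 8q + 6(1−q) = q + 8(1−q), giving q = 2/9.
Since the row player is indifferent in equilibrium, the row player's expected payoff equals the payoff from either row against (2/9, 7/9). Using Hawk: 8(2/9) + 6(7/9) = 58/9.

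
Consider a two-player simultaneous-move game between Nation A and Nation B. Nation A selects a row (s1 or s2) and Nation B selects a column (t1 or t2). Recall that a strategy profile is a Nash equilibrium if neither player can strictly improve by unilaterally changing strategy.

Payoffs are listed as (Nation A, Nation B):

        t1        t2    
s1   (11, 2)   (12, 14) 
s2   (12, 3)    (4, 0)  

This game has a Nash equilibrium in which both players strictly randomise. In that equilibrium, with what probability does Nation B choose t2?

1/9

Let c be the probability that Nation B plays t1. In a completely mixed equilibrium, Nation A must be indifferent between s1 and s2.
Nation A's expected payoff from s1 is 11c + 12(1−c); from s2 it is 12c + 4(1−c).
Setting these equal: −c + 12 = 8c + 4, so c = 8/9.
Therefore Nation B plays t2 with probability 1 − 8/9 = 1/9.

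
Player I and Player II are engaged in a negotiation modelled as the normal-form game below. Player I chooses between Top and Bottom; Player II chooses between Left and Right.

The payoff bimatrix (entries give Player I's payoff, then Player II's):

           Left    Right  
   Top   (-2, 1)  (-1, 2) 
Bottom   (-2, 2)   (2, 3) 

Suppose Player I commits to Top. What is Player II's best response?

Right

Against Top, Player II earns 1 from Left and 2 from Right.
So Right is the best response.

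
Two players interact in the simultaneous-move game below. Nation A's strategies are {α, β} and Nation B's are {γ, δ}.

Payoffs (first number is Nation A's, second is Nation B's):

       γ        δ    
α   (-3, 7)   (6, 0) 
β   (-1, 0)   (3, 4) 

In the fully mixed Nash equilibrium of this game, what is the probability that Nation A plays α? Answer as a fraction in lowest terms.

4/11

Let r be the probability that Nation A plays α. In a completely mixed equilibrium, Nation B must be indifferent between γ and δ.
Nation B's expected payoff from γ is 7r; from δ it is 4(1−r).
Setting these equal: 7r = −4r + 4, so r = 4/11.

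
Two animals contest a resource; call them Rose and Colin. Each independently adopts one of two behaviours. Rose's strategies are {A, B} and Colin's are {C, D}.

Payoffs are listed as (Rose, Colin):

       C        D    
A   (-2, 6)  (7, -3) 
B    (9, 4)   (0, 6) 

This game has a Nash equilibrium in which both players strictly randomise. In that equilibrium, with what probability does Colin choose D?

Let y be the probability that Colin plays C. In a completely mixed equilibrium, Rose must be indifferent between A and B.
Rose's expected payoff from A is −2y + 7(1−y); from B it is 9y.
Setting these equal: −9y + 7 = 9y, so y = 7/18.
Therefore Colin plays D with probability 1 − 7/18 = 11/18.

11/18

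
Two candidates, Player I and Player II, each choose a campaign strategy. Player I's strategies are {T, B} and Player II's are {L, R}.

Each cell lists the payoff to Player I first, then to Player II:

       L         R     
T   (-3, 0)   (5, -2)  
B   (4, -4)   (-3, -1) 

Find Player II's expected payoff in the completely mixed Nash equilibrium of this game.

First find p, the probability Player I plays T, from Player II's indifference between L and R: −4(1−p) = −2p − (1−p), giving p = 3/5.
Since Player II is indifferent in equilibrium, Player II's expected payoff equals the payoff from either column against (3/5, 2/5). Using L: −4(2/5) = -8/5.

-8/5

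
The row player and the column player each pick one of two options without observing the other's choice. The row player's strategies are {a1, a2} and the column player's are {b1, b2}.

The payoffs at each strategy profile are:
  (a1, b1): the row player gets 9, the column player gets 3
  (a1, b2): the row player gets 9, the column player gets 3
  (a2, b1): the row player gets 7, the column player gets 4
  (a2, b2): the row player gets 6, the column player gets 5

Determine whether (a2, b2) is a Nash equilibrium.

No

At (a2, b2), the row player earns 6; switching to a1 would give 9, so the row player would deviate.
The column player earns 5; switching to b1 would give 4, so the column player has no profitable deviation.
Since at least one player can profitably deviate, this is not a Nash equilibrium.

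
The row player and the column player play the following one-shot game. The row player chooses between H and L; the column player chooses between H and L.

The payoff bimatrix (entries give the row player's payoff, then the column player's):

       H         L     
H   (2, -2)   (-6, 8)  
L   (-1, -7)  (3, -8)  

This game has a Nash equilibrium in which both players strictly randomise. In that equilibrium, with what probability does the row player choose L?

Let r be the probability that the row player plays H. In a completely mixed equilibrium, the column player must be indifferent between H and L.
The column player's expected payoff from H is −2r − 7(1−r); from L it is 8r − 8(1−r).
Setting these equal: 5r − 7 = 16r − 8, so r = 1/11.
Therefore the row player plays L with probability 1 − 1/11 = 10/11.

10/11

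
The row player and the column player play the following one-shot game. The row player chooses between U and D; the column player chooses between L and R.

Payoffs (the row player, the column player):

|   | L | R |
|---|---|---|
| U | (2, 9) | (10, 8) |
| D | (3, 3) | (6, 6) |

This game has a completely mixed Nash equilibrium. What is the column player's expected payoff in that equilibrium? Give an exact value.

First find x, the probability the row player plays U, from the column player's indifference between L and R: 9x + 3(1−x) = 8x + 6(1−x), giving x = 3/4.
Since the column player is indifferent in equilibrium, the column player's expected payoff equals the payoff from either column against (3/4, 1/4). Using L: 9(3/4) + 3(1/4) = 15/2.

15/2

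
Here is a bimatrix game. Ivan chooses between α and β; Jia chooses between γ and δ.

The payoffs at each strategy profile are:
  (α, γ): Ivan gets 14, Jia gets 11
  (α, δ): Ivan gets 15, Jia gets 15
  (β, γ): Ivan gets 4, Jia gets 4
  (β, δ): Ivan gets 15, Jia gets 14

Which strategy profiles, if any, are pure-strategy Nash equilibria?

(α, δ) and (β, δ)

(α, γ): Jia prefers δ (15 > 11) — not an equilibrium.
(α, δ): Ivan gets 15 ≥ 15 from β, and Jia gets 15 ≥ 11 from γ — Nash equilibrium.
(β, γ): Ivan prefers α (14 > 4); Jia prefers δ (14 > 4) — not an equilibrium.
(β, δ): Ivan gets 15 ≥ 15 from α, and Jia gets 14 ≥ 4 from γ — Nash equilibrium.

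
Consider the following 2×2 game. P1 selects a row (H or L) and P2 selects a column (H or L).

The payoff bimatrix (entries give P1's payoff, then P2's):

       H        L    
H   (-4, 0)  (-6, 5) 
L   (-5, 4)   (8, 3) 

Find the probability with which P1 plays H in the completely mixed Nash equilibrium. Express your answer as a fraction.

1/6

Let r be the probability that P1 plays H. In a completely mixed equilibrium, P2 must be indifferent between H and L.
P2's expected payoff from H is 4(1−r); from L it is 5r + 3(1−r).
Setting these equal: −4r + 4 = 2r + 3, so r = 1/6.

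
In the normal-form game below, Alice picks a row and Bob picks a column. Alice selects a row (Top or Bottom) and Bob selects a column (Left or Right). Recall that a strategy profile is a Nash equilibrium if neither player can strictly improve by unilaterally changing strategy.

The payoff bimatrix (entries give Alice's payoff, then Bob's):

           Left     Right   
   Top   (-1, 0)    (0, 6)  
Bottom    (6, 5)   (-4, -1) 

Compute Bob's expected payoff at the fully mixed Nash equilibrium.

5/2

First find x, the probability Alice plays Top, from Bob's indifference between Left and Right: 5(1−x) = 6x − (1−x), giving x = 1/2.
Since Bob is indifferent in equilibrium, Bob's expected payoff equals the payoff from either column against (1/2, 1/2). Using Left: 5(1/2) = 5/2.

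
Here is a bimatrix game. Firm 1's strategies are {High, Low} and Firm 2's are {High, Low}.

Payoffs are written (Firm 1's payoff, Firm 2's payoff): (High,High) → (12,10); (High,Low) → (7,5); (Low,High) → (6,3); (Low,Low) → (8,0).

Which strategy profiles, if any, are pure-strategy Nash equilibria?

(High, High): Firm 1 gets 12 ≥ 6 from Low, and Firm 2 gets 10 ≥ 5 from Low — Nash equilibrium.
(High, Low): Firm 1 prefers Low (8 > 7); Firm 2 prefers High (10 > 5) — not an equilibrium.
(Low, High): Firm 1 prefers High (12 > 6) — not an equilibrium.
(Low, Low): Firm 2 prefers High (3 > 0) — not an equilibrium.

(High, High)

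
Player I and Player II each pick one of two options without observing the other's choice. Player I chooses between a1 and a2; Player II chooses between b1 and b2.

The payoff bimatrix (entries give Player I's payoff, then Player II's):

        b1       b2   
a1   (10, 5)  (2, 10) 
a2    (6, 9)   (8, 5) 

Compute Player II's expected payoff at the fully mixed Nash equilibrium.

First find p, the probability Player I plays a1, from Player II's indifference between b1 and b2: 5p + 9(1−p) = 10p + 5(1−p), giving p = 4/9.
Since Player II is indifferent in equilibrium, Player II's expected payoff equals the payoff from either column against (4/9, 5/9). Using b1: 5(4/9) + 9(5/9) = 65/9.

65/9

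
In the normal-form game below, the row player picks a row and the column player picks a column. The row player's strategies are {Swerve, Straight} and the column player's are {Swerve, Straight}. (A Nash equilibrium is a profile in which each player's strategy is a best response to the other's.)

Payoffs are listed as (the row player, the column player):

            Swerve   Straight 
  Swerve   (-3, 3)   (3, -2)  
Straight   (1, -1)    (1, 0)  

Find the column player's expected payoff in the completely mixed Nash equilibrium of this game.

First find x, the probability the row player plays Swerve, from the column player's indifference between Swerve and Straight: 3x − (1−x) = −2x, giving x = 1/6.
Since the column player is indifferent in equilibrium, the column player's expected payoff equals the payoff from either column against (1/6, 5/6). Using Swerve: 3(1/6) − (5/6) = -1/3.

-1/3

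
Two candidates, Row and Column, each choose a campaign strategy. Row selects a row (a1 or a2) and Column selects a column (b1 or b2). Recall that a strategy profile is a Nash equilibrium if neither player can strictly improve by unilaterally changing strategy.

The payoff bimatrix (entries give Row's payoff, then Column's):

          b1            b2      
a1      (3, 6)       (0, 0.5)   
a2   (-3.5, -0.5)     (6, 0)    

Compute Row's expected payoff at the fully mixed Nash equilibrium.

36/25

First find q, the probability Column plays b1, from Row's indifference between a1 and a2: 3q = −3.5q + 6(1−q), giving q = 12/25.
Since Row is indifferent in equilibrium, Row's expected payoff equals the payoff from either row against (12/25, 13/25). Using a1: 3(12/25) = 36/25.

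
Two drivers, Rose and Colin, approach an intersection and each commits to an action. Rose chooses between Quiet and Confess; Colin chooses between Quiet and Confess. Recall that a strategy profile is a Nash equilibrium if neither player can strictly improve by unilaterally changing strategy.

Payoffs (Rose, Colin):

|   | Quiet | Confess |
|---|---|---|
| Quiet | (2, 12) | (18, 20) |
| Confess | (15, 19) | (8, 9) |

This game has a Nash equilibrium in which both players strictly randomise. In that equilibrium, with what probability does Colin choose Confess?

13/23

Let q be the probability that Colin plays Quiet. In a completely mixed equilibrium, Rose must be indifferent between Quiet and Confess.
Rose's expected payoff from Quiet is 2q + 18(1−q); from Confess it is 15q + 8(1−q).
Setting these equal: −16q + 18 = 7q + 8, so q = 10/23.
Therefore Colin plays Confess with probability 1 − 10/23 = 13/23.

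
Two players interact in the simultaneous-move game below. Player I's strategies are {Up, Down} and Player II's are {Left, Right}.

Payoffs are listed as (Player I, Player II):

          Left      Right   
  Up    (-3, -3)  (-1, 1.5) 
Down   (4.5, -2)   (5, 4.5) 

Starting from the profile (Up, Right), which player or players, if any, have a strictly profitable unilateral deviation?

Player I

Player I at (Up, Right) earns -1; deviating to Down yields 5 — a strict improvement.
Player II earns 1.5; deviating to Left yields -3 — not better.
Only Player I has a strictly profitable deviation.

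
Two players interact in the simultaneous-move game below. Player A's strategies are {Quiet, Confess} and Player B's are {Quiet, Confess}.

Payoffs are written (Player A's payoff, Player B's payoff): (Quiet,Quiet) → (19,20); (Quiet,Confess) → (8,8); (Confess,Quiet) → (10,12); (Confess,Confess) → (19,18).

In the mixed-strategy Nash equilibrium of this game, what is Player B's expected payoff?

First find x, the probability Player A plays Quiet, from Player B's indifference between Quiet and Confess: 20x + 12(1−x) = 8x + 18(1−x), giving x = 1/3.
Since Player B is indifferent in equilibrium, Player B's expected payoff equals the payoff from either column against (1/3, 2/3). Using Quiet: 20(1/3) + 12(2/3) = 44/3.

44/3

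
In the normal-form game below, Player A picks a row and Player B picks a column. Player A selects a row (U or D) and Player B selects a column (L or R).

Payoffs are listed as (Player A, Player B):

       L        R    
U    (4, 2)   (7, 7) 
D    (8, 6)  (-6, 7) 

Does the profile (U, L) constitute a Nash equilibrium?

At (U, L), Player A earns 4; switching to D would give 8, so Player A would deviate.
Player B earns 2; switching to R would give 7, so Player B would deviate.
Since at least one player can profitably deviate, this is not a Nash equilibrium.

No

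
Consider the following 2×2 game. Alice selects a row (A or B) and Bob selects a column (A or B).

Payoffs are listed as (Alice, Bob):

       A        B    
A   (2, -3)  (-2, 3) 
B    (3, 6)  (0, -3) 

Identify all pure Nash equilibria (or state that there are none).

(B, A)

(A, A): Alice prefers B (3 > 2); Bob prefers B (3 > -3) — not an equilibrium.
(A, B): Alice prefers B (0 > -2) — not an equilibrium.
(B, A): Alice gets 3 ≥ 2 from A, and Bob gets 6 ≥ -3 from B — Nash equilibrium.
(B, B): Bob prefers A (6 > -3) — not an equilibrium.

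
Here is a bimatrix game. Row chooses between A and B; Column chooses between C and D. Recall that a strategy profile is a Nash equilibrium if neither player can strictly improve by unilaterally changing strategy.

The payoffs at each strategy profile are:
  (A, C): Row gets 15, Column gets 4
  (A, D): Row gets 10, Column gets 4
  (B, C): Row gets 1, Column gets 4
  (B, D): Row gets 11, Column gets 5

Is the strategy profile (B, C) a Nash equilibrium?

No

At (B, C), Row earns 1; switching to A would give 15, so Row would deviate.
Column earns 4; switching to D would give 5, so Column would deviate.
Since at least one player can profitably deviate, this is not a Nash equilibrium.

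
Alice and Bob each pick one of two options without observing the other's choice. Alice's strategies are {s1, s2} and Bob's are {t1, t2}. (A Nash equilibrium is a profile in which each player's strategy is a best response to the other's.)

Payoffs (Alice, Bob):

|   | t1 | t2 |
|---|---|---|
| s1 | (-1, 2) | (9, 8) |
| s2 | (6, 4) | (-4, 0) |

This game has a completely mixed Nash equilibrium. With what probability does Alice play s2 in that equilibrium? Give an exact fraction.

Let p be the probability that Alice plays s1. In a completely mixed equilibrium, Bob must be indifferent between t1 and t2.
Bob's expected payoff from t1 is 2p + 4(1−p); from t2 it is 8p.
Setting these equal: −2p + 4 = 8p, so p = 2/5.
Therefore Alice plays s2 with probability 1 − 2/5 = 3/5.

3/5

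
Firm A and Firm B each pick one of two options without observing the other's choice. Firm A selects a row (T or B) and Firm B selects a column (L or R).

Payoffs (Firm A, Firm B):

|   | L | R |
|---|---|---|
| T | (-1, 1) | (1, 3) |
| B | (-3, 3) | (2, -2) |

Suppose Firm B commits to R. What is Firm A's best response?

Against R, Firm A earns 1 from T and 2 from B.
So B is the best response.

B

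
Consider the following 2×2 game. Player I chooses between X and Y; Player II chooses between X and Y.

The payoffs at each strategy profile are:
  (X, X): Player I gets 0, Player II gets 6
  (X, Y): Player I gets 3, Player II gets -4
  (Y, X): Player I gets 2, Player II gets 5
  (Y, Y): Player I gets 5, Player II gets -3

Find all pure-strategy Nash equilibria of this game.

(Y, X)

(X, X): Player I prefers Y (2 > 0) — not an equilibrium.
(X, Y): Player I prefers Y (5 > 3); Player II prefers X (6 > -4) — not an equilibrium.
(Y, X): Player I gets 2 ≥ 0 from X, and Player II gets 5 ≥ -3 from Y — Nash equilibrium.
(Y, Y): Player II prefers X (5 > -3) — not an equilibrium.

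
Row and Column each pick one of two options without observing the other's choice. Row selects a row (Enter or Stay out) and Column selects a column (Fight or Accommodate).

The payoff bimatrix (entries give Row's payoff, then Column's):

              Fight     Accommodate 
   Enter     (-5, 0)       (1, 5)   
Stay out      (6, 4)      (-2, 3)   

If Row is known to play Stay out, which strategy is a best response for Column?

Against Stay out, Column earns 4 from Fight and 3 from Accommodate.
So Fight is the best response.

Fight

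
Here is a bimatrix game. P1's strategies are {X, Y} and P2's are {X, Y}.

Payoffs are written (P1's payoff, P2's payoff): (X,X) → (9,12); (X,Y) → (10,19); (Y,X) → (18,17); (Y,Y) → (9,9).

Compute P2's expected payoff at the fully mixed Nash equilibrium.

First find x, the probability P1 plays X, from P2's indifference between X and Y: 12x + 17(1−x) = 19x + 9(1−x), giving x = 8/15.
Since P2 is indifferent in equilibrium, P2's expected payoff equals the payoff from either column against (8/15, 7/15). Using X: 12(8/15) + 17(7/15) = 43/3.

43/3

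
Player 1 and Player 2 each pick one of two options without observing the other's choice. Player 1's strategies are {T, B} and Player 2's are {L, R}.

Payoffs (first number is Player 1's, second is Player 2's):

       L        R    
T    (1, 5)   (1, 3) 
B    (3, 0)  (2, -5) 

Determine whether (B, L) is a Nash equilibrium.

At (B, L), Player 1 earns 3; switching to T would give 1, so Player 1 has no profitable deviation.
Player 2 earns 0; switching to R would give -5, so Player 2 has no profitable deviation.
Neither player can gain by a unilateral deviation, so this profile is a Nash equilibrium.

Yes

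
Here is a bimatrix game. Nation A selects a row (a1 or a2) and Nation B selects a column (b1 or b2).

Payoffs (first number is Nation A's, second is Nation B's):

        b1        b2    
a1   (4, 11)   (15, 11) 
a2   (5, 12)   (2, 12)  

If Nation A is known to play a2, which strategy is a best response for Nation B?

Against a2, Nation B earns 12 from b1 and 12 from b2.
So either strategy is a best response.

either — both b1 and b2 are best responses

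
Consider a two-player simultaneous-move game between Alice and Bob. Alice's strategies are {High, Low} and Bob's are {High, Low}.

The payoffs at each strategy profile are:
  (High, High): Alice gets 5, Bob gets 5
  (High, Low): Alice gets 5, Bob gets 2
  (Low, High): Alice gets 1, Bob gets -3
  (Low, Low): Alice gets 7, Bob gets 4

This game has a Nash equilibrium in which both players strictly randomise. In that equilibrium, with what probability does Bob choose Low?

Let q be the probability that Bob plays High. In a completely mixed equilibrium, Alice must be indifferent between High and Low.
Alice's expected payoff from High is 5q + 5(1−q); from Low it is q + 7(1−q).
Setting these equal: 5 = −6q + 7, so q = 1/3.
Therefore Bob plays Low with probability 1 − 1/3 = 2/3.

2/3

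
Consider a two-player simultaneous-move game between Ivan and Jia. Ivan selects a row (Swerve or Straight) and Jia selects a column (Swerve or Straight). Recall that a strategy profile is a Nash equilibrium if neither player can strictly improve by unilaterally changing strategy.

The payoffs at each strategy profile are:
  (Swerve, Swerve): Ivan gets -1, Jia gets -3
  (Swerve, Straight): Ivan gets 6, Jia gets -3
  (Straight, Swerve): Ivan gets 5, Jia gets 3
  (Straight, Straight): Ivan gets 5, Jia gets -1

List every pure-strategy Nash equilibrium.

(Swerve, Straight) and (Straight, Swerve)

(Swerve, Swerve): Ivan prefers Straight (5 > -1) — not an equilibrium.
(Swerve, Straight): Ivan gets 6 ≥ 5 from Straight, and Jia gets -3 ≥ -3 from Swerve — Nash equilibrium.
(Straight, Swerve): Ivan gets 5 ≥ -1 from Swerve, and Jia gets 3 ≥ -1 from Straight — Nash equilibrium.
(Straight, Straight): Ivan prefers Swerve (6 > 5); Jia prefers Swerve (3 > -1) — not an equilibrium.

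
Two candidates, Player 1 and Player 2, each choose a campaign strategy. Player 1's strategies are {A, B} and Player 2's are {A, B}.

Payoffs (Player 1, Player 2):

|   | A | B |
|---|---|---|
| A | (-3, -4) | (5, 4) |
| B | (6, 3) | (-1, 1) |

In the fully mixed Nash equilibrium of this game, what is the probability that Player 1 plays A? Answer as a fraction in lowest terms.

1/5

Let p be the probability that Player 1 plays A. In a completely mixed equilibrium, Player 2 must be indifferent between A and B.
Player 2's expected payoff from A is −4p + 3(1−p); from B it is 4p + (1−p).
Setting these equal: −7p + 3 = 3p + 1, so p = 1/5.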